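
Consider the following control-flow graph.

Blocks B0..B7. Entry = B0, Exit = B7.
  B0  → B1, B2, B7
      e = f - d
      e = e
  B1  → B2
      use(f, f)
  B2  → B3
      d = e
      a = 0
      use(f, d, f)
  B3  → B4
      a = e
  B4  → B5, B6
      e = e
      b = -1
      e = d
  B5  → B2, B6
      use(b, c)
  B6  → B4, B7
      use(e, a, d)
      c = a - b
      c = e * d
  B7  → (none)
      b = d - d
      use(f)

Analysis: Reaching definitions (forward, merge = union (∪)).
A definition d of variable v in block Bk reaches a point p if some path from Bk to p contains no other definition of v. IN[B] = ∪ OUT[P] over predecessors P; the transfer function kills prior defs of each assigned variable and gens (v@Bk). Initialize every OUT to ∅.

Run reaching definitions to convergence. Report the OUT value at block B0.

Answer: {e@B0}

Working:
Fixpoint table:
  B0:   IN={}   OUT={e@B0}
  B1:   IN={e@B0}   OUT={e@B0}
  B2:   IN={a@B3, b@B4, c@B6, d@B2, e@B0, e@B4}   OUT={a@B2, b@B4, c@B6, d@B2, e@B0, e@B4}
  B3:   IN={a@B2, b@B4, c@B6, d@B2, e@B0, e@B4}   OUT={a@B3, b@B4, c@B6, d@B2, e@B0, e@B4}
  B4:   IN={a@B3, b@B4, c@B6, d@B2, e@B0, e@B4}   OUT={a@B3, b@B4, c@B6, d@B2, e@B4}
  B5:   IN={a@B3, b@B4, c@B6, d@B2, e@B4}   OUT={a@B3, b@B4, c@B6, d@B2, e@B4}
  B6:   IN={a@B3, b@B4, c@B6, d@B2, e@B4}   OUT={a@B3, b@B4, c@B6, d@B2, e@B4}
  B7:   IN={a@B3, b@B4, c@B6, d@B2, e@B0, e@B4}   OUT={a@B3, b@B7, c@B6, d@B2, e@B0, e@B4}

B0 is the boundary node: IN[B0] = {}
Applying B0's transfer function to that IN value gives OUT[B0] (row B0 above).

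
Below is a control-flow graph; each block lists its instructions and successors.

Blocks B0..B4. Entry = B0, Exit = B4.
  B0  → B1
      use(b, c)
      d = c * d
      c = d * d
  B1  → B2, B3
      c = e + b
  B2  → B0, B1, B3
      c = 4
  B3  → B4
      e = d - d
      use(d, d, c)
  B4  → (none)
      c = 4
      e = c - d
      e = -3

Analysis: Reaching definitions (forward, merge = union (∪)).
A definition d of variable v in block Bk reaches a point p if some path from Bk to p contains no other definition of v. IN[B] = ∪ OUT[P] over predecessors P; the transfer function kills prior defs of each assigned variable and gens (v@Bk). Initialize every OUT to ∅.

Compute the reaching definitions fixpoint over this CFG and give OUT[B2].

Answer: {c@B2, d@B0}

Working:
Fixpoint table:
  B0:   IN={c@B2, d@B0}   OUT={c@B0, d@B0}
  B1:   IN={c@B0, c@B2, d@B0}   OUT={c@B1, d@B0}
  B2:   IN={c@B1, d@B0}   OUT={c@B2, d@B0}
  B3:   IN={c@B1, c@B2, d@B0}   OUT={c@B1, c@B2, d@B0, e@B3}
  B4:   IN={c@B1, c@B2, d@B0, e@B3}   OUT={c@B4, d@B0, e@B4}

Merge at B2: IN[B2] = OUT[B1] = {c@B1, d@B0}
Applying B2's transfer function to that IN value gives OUT[B2] (row B2 above).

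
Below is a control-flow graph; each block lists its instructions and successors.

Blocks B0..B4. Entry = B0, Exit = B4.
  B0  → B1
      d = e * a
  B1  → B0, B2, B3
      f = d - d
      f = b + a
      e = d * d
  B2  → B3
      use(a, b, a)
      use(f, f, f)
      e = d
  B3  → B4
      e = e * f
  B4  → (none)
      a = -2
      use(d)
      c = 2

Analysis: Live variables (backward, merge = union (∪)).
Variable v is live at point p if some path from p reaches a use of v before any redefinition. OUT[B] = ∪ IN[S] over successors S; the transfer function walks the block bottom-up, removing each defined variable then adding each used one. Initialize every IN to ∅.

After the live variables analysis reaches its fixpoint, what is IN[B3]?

Fixpoint table:
  B0:   IN={a, b, e}   OUT={a, b, d}
  B1:   IN={a, b, d}   OUT={a, b, d, e, f}
  B2:   IN={a, b, d, f}   OUT={d, e, f}
  B3:   IN={d, e, f}   OUT={d}
  B4:   IN={d}   OUT={}

Merge at B3: OUT[B3] = IN[B4] = {d}
Applying B3's transfer function to that OUT value gives IN[B3] (row B3 above).

Answer: {d, e, f}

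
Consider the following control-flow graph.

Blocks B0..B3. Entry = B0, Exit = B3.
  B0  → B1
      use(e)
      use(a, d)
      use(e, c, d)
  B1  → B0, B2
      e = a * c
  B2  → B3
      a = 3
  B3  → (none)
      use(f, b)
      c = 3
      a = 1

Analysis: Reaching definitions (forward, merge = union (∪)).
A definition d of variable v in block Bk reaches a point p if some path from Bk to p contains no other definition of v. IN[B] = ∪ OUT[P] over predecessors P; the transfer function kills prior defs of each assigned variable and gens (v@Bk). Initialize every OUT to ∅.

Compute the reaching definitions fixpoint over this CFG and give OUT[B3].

Answer: {a@B3, c@B3, e@B1}

Working:
Per-block solution:
  B0:  IN={e@B1}  OUT={e@B1}
  B1:  IN={e@B1}  OUT={e@B1}
  B2:  IN={e@B1}  OUT={a@B2, e@B1}
  B3:  IN={a@B2, e@B1}  OUT={a@B3, c@B3, e@B1}

Merge at B3: IN[B3] = OUT[B2] = {a@B2, e@B1}
Applying B3's transfer function to that IN value gives OUT[B3] (row B3 above).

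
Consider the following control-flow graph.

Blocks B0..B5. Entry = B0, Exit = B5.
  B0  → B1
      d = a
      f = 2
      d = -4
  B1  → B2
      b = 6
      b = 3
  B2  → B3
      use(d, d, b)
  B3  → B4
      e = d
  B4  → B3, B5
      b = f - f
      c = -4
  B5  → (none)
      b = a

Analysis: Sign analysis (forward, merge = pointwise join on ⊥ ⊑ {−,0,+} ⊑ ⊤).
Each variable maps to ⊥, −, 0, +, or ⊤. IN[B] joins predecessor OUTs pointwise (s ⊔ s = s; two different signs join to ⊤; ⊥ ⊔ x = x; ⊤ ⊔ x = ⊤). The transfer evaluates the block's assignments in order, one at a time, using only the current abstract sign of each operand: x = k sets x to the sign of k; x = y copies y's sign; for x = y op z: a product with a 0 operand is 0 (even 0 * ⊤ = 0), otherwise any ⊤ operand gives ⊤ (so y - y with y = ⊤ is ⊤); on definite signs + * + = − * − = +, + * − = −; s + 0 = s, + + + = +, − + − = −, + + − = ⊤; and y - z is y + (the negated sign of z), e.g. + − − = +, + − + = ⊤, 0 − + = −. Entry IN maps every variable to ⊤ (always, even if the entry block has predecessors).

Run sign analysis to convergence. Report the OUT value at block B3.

Fixpoint table:
  B0:   IN=(all ⊤)   OUT={d:-, f:+; rest ⊤}
  B1:   IN={d:-, f:+; rest ⊤}   OUT={b:+, d:-, f:+; rest ⊤}
  B2:   IN={b:+, d:-, f:+; rest ⊤}   OUT={b:+, d:-, f:+; rest ⊤}
  B3:   IN={d:-, f:+; rest ⊤}   OUT={d:-, e:-, f:+; rest ⊤}
  B4:   IN={d:-, e:-, f:+; rest ⊤}   OUT={c:-, d:-, e:-, f:+; rest ⊤}
  B5:   IN={c:-, d:-, e:-, f:+; rest ⊤}   OUT={c:-, d:-, e:-, f:+; rest ⊤}

Merge at B3: IN[B3] = OUT[B2] ⊔ OUT[B4] = {a: ⊤, b: ⊤, c: ⊤, d: -, e: ⊤, f: +}
Applying B3's transfer function to that IN value gives OUT[B3] (row B3 above).

Answer: {a: ⊤, b: ⊤, c: ⊤, d: -, e: -, f: +}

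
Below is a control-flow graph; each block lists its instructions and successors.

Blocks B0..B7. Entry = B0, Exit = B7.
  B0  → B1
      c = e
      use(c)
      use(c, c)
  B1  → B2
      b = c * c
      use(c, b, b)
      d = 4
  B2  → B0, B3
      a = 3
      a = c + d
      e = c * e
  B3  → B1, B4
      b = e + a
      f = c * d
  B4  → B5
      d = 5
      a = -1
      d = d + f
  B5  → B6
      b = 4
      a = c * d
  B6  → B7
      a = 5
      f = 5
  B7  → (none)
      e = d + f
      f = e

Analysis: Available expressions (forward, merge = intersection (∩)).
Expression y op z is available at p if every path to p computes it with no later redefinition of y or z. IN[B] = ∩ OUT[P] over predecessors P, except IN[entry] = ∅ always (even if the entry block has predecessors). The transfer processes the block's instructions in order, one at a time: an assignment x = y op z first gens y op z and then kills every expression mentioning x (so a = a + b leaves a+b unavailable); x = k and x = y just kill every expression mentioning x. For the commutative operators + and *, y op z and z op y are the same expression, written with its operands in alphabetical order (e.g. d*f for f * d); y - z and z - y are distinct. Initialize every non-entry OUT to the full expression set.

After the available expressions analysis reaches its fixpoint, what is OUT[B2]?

Fixpoint table:
  B0:  IN={}  OUT={}
  B1:  IN={}  OUT={c*c}
  B2:  IN={c*c}  OUT={c*c, c+d}
  B3:  IN={c*c, c+d}  OUT={a+e, c*c, c*d, c+d}
  B4:  IN={a+e, c*c, c*d, c+d}  OUT={c*c}
  B5:  IN={c*c}  OUT={c*c, c*d}
  B6:  IN={c*c, c*d}  OUT={c*c, c*d}
  B7:  IN={c*c, c*d}  OUT={c*c, c*d}

Merge at B2: IN[B2] = OUT[B1] = {c*c}
Applying B2's transfer function to that IN value gives OUT[B2] (row B2 above).

Answer: {c*c, c+d}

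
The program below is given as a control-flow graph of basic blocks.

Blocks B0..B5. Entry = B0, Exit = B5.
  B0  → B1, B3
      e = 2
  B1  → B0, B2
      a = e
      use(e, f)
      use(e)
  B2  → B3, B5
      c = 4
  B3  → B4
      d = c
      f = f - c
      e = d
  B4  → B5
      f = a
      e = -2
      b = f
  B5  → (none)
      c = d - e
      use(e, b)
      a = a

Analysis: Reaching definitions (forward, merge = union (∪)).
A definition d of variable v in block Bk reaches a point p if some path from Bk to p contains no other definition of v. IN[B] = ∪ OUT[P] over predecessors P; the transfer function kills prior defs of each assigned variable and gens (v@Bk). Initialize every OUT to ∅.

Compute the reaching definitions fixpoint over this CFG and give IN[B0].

Fixpoint table:
  B0:  IN={a@B1, e@B0}  OUT={a@B1, e@B0}
  B1:  IN={a@B1, e@B0}  OUT={a@B1, e@B0}
  B2:  IN={a@B1, e@B0}  OUT={a@B1, c@B2, e@B0}
  B3:  IN={a@B1, c@B2, e@B0}  OUT={a@B1, c@B2, d@B3, e@B3, f@B3}
  B4:  IN={a@B1, c@B2, d@B3, e@B3, f@B3}  OUT={a@B1, b@B4, c@B2, d@B3, e@B4, f@B4}
  B5:  IN={a@B1, b@B4, c@B2, d@B3, e@B0, e@B4, f@B4}  OUT={a@B5, b@B4, c@B5, d@B3, e@B0, e@B4, f@B4}

Merge at B0 (entry node, so the boundary value {} is joined with the incoming edge(s)): IN[B0] = {} ⊔ OUT[B1] = {a@B1, e@B0}

Answer: {a@B1, e@B0}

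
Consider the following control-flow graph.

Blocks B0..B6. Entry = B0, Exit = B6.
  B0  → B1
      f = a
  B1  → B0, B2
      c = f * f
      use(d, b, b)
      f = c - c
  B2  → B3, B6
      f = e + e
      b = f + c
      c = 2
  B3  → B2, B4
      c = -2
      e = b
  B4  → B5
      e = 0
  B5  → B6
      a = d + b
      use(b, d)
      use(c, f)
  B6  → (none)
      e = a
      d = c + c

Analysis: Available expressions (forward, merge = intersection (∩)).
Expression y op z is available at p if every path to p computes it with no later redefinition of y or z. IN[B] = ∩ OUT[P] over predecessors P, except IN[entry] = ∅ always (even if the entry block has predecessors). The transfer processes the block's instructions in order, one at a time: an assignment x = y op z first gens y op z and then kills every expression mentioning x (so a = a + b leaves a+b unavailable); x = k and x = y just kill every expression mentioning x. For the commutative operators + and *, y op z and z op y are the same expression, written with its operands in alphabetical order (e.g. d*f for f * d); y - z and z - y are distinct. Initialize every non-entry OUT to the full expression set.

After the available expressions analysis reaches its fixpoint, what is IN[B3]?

Per-block solution:
  B0:   IN={}   OUT={}
  B1:   IN={}   OUT={c-c}
  B2:   IN={}   OUT={e+e}
  B3:   IN={e+e}   OUT={}
  B4:   IN={}   OUT={}
  B5:   IN={}   OUT={b+d}
  B6:   IN={}   OUT={c+c}

Merge at B3: IN[B3] = OUT[B2] = {e+e}

Answer: {e+e}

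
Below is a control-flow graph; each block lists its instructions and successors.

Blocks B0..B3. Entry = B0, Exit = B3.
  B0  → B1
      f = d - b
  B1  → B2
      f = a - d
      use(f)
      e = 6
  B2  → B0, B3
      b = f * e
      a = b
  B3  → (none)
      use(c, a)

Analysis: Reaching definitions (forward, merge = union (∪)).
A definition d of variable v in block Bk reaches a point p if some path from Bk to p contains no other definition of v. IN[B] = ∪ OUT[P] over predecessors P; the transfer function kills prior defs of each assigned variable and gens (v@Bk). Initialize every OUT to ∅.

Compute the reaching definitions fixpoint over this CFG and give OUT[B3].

Per-block solution:
  B0: | IN={a@B2, b@B2, e@B1, f@B1} | OUT={a@B2, b@B2, e@B1, f@B0}
  B1: | IN={a@B2, b@B2, e@B1, f@B0} | OUT={a@B2, b@B2, e@B1, f@B1}
  B2: | IN={a@B2, b@B2, e@B1, f@B1} | OUT={a@B2, b@B2, e@B1, f@B1}
  B3: | IN={a@B2, b@B2, e@B1, f@B1} | OUT={a@B2, b@B2, e@B1, f@B1}

Merge at B3: IN[B3] = OUT[B2] = {a@B2, b@B2, e@B1, f@B1}
Applying B3's transfer function to that IN value gives OUT[B3] (row B3 above).

Answer: {a@B2, b@B2, e@B1, f@B1}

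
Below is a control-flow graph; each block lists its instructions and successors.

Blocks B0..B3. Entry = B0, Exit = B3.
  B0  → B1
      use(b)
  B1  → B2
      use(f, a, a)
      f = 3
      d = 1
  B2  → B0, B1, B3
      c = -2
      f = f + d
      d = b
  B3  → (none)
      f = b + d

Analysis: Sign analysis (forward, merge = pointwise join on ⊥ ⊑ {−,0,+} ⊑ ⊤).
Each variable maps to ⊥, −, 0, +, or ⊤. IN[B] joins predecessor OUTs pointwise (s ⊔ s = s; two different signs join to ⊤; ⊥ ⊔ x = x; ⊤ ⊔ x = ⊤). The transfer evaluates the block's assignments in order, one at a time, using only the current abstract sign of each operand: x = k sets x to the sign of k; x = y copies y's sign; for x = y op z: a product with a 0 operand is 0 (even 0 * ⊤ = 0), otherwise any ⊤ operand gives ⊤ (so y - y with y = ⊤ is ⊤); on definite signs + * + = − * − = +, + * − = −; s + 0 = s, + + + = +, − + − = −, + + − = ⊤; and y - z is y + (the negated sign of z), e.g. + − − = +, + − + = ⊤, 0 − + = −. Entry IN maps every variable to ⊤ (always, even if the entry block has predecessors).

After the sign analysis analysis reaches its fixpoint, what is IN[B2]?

Answer: {a: ⊤, b: ⊤, c: ⊤, d: +, e: ⊤, f: +}

Derivation:
Per-block solution:
  B0: | IN=(all ⊤) | OUT=(all ⊤)
  B1: | IN=(all ⊤) | OUT={d:+, f:+; rest ⊤}
  B2: | IN={d:+, f:+; rest ⊤} | OUT={c:-, f:+; rest ⊤}
  B3: | IN={c:-, f:+; rest ⊤} | OUT={c:-; rest ⊤}

Merge at B2: IN[B2] = OUT[B1] = {a: ⊤, b: ⊤, c: ⊤, d: +, e: ⊤, f: +}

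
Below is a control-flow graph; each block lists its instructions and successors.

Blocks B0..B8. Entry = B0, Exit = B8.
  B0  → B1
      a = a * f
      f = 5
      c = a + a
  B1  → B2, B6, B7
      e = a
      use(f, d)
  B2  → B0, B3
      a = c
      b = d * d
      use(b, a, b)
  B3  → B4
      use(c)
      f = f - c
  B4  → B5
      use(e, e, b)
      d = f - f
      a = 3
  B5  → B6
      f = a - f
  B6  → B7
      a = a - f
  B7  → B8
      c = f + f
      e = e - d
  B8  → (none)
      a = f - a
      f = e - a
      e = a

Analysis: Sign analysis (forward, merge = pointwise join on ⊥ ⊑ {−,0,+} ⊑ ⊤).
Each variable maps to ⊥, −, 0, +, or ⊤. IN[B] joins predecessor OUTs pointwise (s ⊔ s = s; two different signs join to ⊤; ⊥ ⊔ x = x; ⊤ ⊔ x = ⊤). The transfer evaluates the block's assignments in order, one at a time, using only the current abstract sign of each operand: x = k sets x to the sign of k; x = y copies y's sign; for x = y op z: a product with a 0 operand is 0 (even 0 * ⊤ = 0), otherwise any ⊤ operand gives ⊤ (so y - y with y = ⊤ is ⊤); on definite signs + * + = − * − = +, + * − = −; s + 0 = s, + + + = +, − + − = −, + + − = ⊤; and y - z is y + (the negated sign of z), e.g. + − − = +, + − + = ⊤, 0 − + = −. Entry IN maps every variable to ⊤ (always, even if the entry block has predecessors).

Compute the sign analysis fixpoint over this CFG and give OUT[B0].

Answer: {a: ⊤, b: ⊤, c: ⊤, d: ⊤, e: ⊤, f: +}

Working:
Converged values:
  B0:  IN=(all ⊤)  OUT={f:+; rest ⊤}
  B1:  IN={f:+; rest ⊤}  OUT={f:+; rest ⊤}
  B2:  IN={f:+; rest ⊤}  OUT={f:+; rest ⊤}
  B3:  IN={f:+; rest ⊤}  OUT=(all ⊤)
  B4:  IN=(all ⊤)  OUT={a:+; rest ⊤}
  B5:  IN={a:+; rest ⊤}  OUT={a:+; rest ⊤}
  B6:  IN=(all ⊤)  OUT=(all ⊤)
  B7:  IN=(all ⊤)  OUT=(all ⊤)
  B8:  IN=(all ⊤)  OUT=(all ⊤)

Merge at B0 (entry node, so the boundary value (all ⊤) is joined with the incoming edge(s)): IN[B0] = (all ⊤) ⊔ OUT[B2] = {a: ⊤, b: ⊤, c: ⊤, d: ⊤, e: ⊤, f: ⊤}
Applying B0's transfer function to that IN value gives OUT[B0] (row B0 above).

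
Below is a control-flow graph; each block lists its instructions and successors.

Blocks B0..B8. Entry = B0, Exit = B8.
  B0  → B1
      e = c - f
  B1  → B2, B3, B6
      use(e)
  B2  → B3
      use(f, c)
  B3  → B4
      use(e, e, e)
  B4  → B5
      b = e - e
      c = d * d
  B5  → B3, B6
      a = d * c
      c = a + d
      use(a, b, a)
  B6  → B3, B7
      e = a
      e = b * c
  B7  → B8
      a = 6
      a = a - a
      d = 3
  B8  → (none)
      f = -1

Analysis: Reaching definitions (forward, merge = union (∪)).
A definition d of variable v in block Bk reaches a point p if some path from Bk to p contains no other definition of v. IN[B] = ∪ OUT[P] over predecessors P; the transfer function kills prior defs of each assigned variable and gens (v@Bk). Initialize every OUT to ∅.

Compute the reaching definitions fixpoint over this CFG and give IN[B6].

Answer: {a@B5, b@B4, c@B5, e@B0, e@B6}

Derivation:
Per-block solution:
  B0:   IN={}   OUT={e@B0}
  B1:   IN={e@B0}   OUT={e@B0}
  B2:   IN={e@B0}   OUT={e@B0}
  B3:   IN={a@B5, b@B4, c@B5, e@B0, e@B6}   OUT={a@B5, b@B4, c@B5, e@B0, e@B6}
  B4:   IN={a@B5, b@B4, c@B5, e@B0, e@B6}   OUT={a@B5, b@B4, c@B4, e@B0, e@B6}
  B5:   IN={a@B5, b@B4, c@B4, e@B0, e@B6}   OUT={a@B5, b@B4, c@B5, e@B0, e@B6}
  B6:   IN={a@B5, b@B4, c@B5, e@B0, e@B6}   OUT={a@B5, b@B4, c@B5, e@B6}
  B7:   IN={a@B5, b@B4, c@B5, e@B6}   OUT={a@B7, b@B4, c@B5, d@B7, e@B6}
  B8:   IN={a@B7, b@B4, c@B5, d@B7, e@B6}   OUT={a@B7, b@B4, c@B5, d@B7, e@B6, f@B8}

Merge at B6: IN[B6] = OUT[B1] ⊔ OUT[B5] = {a@B5, b@B4, c@B5, e@B0, e@B6}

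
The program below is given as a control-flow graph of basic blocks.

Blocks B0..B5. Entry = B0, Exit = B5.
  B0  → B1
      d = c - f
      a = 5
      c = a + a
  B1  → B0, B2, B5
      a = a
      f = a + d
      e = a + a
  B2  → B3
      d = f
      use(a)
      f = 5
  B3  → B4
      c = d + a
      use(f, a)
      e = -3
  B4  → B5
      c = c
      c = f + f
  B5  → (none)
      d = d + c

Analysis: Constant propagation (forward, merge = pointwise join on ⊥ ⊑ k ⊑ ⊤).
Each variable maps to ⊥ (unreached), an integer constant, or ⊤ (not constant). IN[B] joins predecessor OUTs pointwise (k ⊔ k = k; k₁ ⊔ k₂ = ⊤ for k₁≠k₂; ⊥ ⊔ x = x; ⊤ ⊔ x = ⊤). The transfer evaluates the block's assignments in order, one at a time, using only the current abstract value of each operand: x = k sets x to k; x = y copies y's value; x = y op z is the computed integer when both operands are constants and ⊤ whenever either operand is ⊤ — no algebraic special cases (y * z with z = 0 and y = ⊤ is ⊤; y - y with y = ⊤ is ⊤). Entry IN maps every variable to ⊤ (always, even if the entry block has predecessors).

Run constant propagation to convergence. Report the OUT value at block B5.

Answer: {a: 5, b: ⊤, c: 10, d: ⊤, e: ⊤, f: ⊤}

Working:
Per-block solution:
  B0:   IN=(all ⊤)   OUT={a:5, c:10; rest ⊤}
  B1:   IN={a:5, c:10; rest ⊤}   OUT={a:5, c:10, e:10; rest ⊤}
  B2:   IN={a:5, c:10, e:10; rest ⊤}   OUT={a:5, c:10, e:10, f:5; rest ⊤}
  B3:   IN={a:5, c:10, e:10, f:5; rest ⊤}   OUT={a:5, e:-3, f:5; rest ⊤}
  B4:   IN={a:5, e:-3, f:5; rest ⊤}   OUT={a:5, c:10, e:-3, f:5; rest ⊤}
  B5:   IN={a:5, c:10; rest ⊤}   OUT={a:5, c:10; rest ⊤}

Merge at B5: IN[B5] = OUT[B1] ⊔ OUT[B4] = {a: 5, b: ⊤, c: 10, d: ⊤, e: ⊤, f: ⊤}
Applying B5's transfer function to that IN value gives OUT[B5] (row B5 above).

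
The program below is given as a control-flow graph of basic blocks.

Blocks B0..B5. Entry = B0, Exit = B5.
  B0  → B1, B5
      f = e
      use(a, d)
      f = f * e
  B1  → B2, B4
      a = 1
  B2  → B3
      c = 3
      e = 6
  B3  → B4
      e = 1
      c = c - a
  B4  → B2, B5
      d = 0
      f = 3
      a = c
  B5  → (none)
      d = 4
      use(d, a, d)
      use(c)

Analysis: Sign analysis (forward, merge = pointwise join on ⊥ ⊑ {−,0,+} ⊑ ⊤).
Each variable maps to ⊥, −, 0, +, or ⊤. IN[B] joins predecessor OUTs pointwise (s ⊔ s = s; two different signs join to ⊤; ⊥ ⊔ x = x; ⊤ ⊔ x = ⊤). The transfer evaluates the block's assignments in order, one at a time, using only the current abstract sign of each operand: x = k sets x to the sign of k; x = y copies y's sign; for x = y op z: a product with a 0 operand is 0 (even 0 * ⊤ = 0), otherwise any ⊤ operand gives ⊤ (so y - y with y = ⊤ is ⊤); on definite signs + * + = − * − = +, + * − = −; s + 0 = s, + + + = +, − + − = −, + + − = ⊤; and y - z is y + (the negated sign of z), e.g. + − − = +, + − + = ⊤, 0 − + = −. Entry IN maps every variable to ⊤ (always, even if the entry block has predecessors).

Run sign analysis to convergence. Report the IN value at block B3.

Fixpoint table:
  B0: | IN=(all ⊤) | OUT=(all ⊤)
  B1: | IN=(all ⊤) | OUT={a:+; rest ⊤}
  B2: | IN=(all ⊤) | OUT={c:+, e:+; rest ⊤}
  B3: | IN={c:+, e:+; rest ⊤} | OUT={e:+; rest ⊤}
  B4: | IN=(all ⊤) | OUT={d:0, f:+; rest ⊤}
  B5: | IN=(all ⊤) | OUT={d:+; rest ⊤}

Merge at B3: IN[B3] = OUT[B2] = {a: ⊤, b: ⊤, c: +, d: ⊤, e: +, f: ⊤}

Answer: {a: ⊤, b: ⊤, c: +, d: ⊤, e: +, f: ⊤}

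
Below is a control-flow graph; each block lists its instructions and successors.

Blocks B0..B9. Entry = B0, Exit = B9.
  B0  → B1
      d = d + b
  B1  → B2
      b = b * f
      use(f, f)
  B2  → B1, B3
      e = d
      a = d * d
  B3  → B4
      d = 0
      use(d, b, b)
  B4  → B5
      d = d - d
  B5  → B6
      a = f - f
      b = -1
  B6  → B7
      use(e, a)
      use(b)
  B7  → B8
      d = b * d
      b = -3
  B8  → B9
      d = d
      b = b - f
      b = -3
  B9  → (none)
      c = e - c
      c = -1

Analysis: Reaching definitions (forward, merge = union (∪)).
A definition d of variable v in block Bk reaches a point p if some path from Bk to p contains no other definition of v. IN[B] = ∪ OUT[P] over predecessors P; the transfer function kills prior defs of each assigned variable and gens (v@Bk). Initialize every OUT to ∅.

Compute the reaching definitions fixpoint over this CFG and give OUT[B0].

Answer: {d@B0}

Working:
Converged values:
  B0: | IN={} | OUT={d@B0}
  B1: | IN={a@B2, b@B1, d@B0, e@B2} | OUT={a@B2, b@B1, d@B0, e@B2}
  B2: | IN={a@B2, b@B1, d@B0, e@B2} | OUT={a@B2, b@B1, d@B0, e@B2}
  B3: | IN={a@B2, b@B1, d@B0, e@B2} | OUT={a@B2, b@B1, d@B3, e@B2}
  B4: | IN={a@B2, b@B1, d@B3, e@B2} | OUT={a@B2, b@B1, d@B4, e@B2}
  B5: | IN={a@B2, b@B1, d@B4, e@B2} | OUT={a@B5, b@B5, d@B4, e@B2}
  B6: | IN={a@B5, b@B5, d@B4, e@B2} | OUT={a@B5, b@B5, d@B4, e@B2}
  B7: | IN={a@B5, b@B5, d@B4, e@B2} | OUT={a@B5, b@B7, d@B7, e@B2}
  B8: | IN={a@B5, b@B7, d@B7, e@B2} | OUT={a@B5, b@B8, d@B8, e@B2}
  B9: | IN={a@B5, b@B8, d@B8, e@B2} | OUT={a@B5, b@B8, c@B9, d@B8, e@B2}

B0 is the boundary node: IN[B0] = {}
Applying B0's transfer function to that IN value gives OUT[B0] (row B0 above).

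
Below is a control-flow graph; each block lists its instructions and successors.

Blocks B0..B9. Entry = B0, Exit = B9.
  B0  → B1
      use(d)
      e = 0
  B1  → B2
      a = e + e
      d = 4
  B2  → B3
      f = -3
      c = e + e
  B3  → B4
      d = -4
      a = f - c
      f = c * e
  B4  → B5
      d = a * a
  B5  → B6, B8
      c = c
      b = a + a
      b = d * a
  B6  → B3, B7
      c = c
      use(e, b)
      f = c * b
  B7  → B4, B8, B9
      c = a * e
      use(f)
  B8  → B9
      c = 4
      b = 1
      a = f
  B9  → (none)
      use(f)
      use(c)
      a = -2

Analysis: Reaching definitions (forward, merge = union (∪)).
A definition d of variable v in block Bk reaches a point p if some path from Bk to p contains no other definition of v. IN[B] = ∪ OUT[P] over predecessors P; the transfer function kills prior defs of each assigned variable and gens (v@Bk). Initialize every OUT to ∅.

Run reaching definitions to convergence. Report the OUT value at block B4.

Per-block solution:
  B0:  IN={}  OUT={e@B0}
  B1:  IN={e@B0}  OUT={a@B1, d@B1, e@B0}
  B2:  IN={a@B1, d@B1, e@B0}  OUT={a@B1, c@B2, d@B1, e@B0, f@B2}
  B3:  IN={a@B1, a@B3, b@B5, c@B2, c@B6, d@B1, d@B4, e@B0, f@B2, f@B6}  OUT={a@B3, b@B5, c@B2, c@B6, d@B3, e@B0, f@B3}
  B4:  IN={a@B3, b@B5, c@B2, c@B6, c@B7, d@B3, d@B4, e@B0, f@B3, f@B6}  OUT={a@B3, b@B5, c@B2, c@B6, c@B7, d@B4, e@B0, f@B3, f@B6}
  B5:  IN={a@B3, b@B5, c@B2, c@B6, c@B7, d@B4, e@B0, f@B3, f@B6}  OUT={a@B3, b@B5, c@B5, d@B4, e@B0, f@B3, f@B6}
  B6:  IN={a@B3, b@B5, c@B5, d@B4, e@B0, f@B3, f@B6}  OUT={a@B3, b@B5, c@B6, d@B4, e@B0, f@B6}
  B7:  IN={a@B3, b@B5, c@B6, d@B4, e@B0, f@B6}  OUT={a@B3, b@B5, c@B7, d@B4, e@B0, f@B6}
  B8:  IN={a@B3, b@B5, c@B5, c@B7, d@B4, e@B0, f@B3, f@B6}  OUT={a@B8, b@B8, c@B8, d@B4, e@B0, f@B3, f@B6}
  B9:  IN={a@B3, a@B8, b@B5, b@B8, c@B7, c@B8, d@B4, e@B0, f@B3, f@B6}  OUT={a@B9, b@B5, b@B8, c@B7, c@B8, d@B4, e@B0, f@B3, f@B6}

Merge at B4: IN[B4] = OUT[B3] ⊔ OUT[B7] = {a@B3, b@B5, c@B2, c@B6, c@B7, d@B3, d@B4, e@B0, f@B3, f@B6}
Applying B4's transfer function to that IN value gives OUT[B4] (row B4 above).

Answer: {a@B3, b@B5, c@B2, c@B6, c@B7, d@B4, e@B0, f@B3, f@B6}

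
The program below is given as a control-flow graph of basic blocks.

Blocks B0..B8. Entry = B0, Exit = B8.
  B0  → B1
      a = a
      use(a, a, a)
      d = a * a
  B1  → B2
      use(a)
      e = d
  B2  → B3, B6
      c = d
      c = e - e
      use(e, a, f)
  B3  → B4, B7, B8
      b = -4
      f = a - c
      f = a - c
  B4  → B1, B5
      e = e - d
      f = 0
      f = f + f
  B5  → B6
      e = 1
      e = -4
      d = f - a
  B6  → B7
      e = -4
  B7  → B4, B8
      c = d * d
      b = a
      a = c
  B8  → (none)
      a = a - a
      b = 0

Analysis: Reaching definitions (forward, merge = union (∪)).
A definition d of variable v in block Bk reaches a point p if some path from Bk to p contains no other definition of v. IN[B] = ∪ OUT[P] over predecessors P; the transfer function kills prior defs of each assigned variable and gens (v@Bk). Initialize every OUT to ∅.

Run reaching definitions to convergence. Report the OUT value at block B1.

Answer: {a@B0, a@B7, b@B3, b@B7, c@B2, c@B7, d@B0, d@B5, e@B1, f@B4}

Derivation:
Converged values:
  B0:   IN={}   OUT={a@B0, d@B0}
  B1:   IN={a@B0, a@B7, b@B3, b@B7, c@B2, c@B7, d@B0, d@B5, e@B4, f@B4}   OUT={a@B0, a@B7, b@B3, b@B7, c@B2, c@B7, d@B0, d@B5, e@B1, f@B4}
  B2:   IN={a@B0, a@B7, b@B3, b@B7, c@B2, c@B7, d@B0, d@B5, e@B1, f@B4}   OUT={a@B0, a@B7, b@B3, b@B7, c@B2, d@B0, d@B5, e@B1, f@B4}
  B3:   IN={a@B0, a@B7, b@B3, b@B7, c@B2, d@B0, d@B5, e@B1, f@B4}   OUT={a@B0, a@B7, b@B3, c@B2, d@B0, d@B5, e@B1, f@B3}
  B4:   IN={a@B0, a@B7, b@B3, b@B7, c@B2, c@B7, d@B0, d@B5, e@B1, e@B6, f@B3, f@B4}   OUT={a@B0, a@B7, b@B3, b@B7, c@B2, c@B7, d@B0, d@B5, e@B4, f@B4}
  B5:   IN={a@B0, a@B7, b@B3, b@B7, c@B2, c@B7, d@B0, d@B5, e@B4, f@B4}   OUT={a@B0, a@B7, b@B3, b@B7, c@B2, c@B7, d@B5, e@B5, f@B4}
  B6:   IN={a@B0, a@B7, b@B3, b@B7, c@B2, c@B7, d@B0, d@B5, e@B1, e@B5, f@B4}   OUT={a@B0, a@B7, b@B3, b@B7, c@B2, c@B7, d@B0, d@B5, e@B6, f@B4}
  B7:   IN={a@B0, a@B7, b@B3, b@B7, c@B2, c@B7, d@B0, d@B5, e@B1, e@B6, f@B3, f@B4}   OUT={a@B7, b@B7, c@B7, d@B0, d@B5, e@B1, e@B6, f@B3, f@B4}
  B8:   IN={a@B0, a@B7, b@B3, b@B7, c@B2, c@B7, d@B0, d@B5, e@B1, e@B6, f@B3, f@B4}   OUT={a@B8, b@B8, c@B2, c@B7, d@B0, d@B5, e@B1, e@B6, f@B3, f@B4}

Merge at B1: IN[B1] = OUT[B0] ⊔ OUT[B4] = {a@B0, a@B7, b@B3, b@B7, c@B2, c@B7, d@B0, d@B5, e@B4, f@B4}
Applying B1's transfer function to that IN value gives OUT[B1] (row B1 above).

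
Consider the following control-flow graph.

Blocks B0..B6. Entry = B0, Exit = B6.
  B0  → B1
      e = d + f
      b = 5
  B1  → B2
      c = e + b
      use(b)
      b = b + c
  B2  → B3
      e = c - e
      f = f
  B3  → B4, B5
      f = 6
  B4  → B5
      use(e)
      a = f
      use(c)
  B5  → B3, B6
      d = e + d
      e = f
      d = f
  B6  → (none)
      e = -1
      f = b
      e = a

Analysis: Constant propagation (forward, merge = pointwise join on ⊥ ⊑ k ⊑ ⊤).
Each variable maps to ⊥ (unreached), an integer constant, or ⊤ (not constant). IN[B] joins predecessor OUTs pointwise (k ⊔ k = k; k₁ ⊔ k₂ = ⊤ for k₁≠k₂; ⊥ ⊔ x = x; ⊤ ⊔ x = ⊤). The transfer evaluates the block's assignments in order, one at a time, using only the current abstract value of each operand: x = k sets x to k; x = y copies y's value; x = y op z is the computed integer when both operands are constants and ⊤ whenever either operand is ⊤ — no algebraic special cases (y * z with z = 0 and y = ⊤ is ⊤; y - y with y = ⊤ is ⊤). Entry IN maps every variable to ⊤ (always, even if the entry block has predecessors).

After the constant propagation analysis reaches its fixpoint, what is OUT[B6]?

Converged values:
  B0: | IN=(all ⊤) | OUT={b:5; rest ⊤}
  B1: | IN={b:5; rest ⊤} | OUT=(all ⊤)
  B2: | IN=(all ⊤) | OUT=(all ⊤)
  B3: | IN=(all ⊤) | OUT={f:6; rest ⊤}
  B4: | IN={f:6; rest ⊤} | OUT={a:6, f:6; rest ⊤}
  B5: | IN={f:6; rest ⊤} | OUT={d:6, e:6, f:6; rest ⊤}
  B6: | IN={d:6, e:6, f:6; rest ⊤} | OUT={d:6; rest ⊤}

Merge at B6: IN[B6] = OUT[B5] = {a: ⊤, b: ⊤, c: ⊤, d: 6, e: 6, f: 6}
Applying B6's transfer function to that IN value gives OUT[B6] (row B6 above).

Answer: {a: ⊤, b: ⊤, c: ⊤, d: 6, e: ⊤, f: ⊤}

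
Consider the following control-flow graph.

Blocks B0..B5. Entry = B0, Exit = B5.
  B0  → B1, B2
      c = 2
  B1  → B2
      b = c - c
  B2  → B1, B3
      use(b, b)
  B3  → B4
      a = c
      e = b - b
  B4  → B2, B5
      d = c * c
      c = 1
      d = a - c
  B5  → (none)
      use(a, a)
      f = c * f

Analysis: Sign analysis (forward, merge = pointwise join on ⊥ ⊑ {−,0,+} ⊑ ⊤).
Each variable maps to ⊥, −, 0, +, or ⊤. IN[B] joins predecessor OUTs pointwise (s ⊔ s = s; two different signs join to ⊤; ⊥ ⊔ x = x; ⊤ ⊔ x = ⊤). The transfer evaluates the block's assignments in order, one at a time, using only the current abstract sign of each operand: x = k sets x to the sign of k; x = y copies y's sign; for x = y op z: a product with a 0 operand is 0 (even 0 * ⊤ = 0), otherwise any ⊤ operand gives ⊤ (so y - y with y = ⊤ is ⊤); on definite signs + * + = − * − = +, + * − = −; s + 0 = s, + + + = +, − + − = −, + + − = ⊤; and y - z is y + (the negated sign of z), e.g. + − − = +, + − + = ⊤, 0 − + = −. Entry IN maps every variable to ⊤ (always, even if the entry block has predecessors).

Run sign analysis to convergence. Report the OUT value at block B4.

Answer: {a: +, b: ⊤, c: +, d: ⊤, e: ⊤, f: ⊤}

Working:
Per-block solution:
  B0: | IN=(all ⊤) | OUT={c:+; rest ⊤}
  B1: | IN={c:+; rest ⊤} | OUT={c:+; rest ⊤}
  B2: | IN={c:+; rest ⊤} | OUT={c:+; rest ⊤}
  B3: | IN={c:+; rest ⊤} | OUT={a:+, c:+; rest ⊤}
  B4: | IN={a:+, c:+; rest ⊤} | OUT={a:+, c:+; rest ⊤}
  B5: | IN={a:+, c:+; rest ⊤} | OUT={a:+, c:+; rest ⊤}

Merge at B4: IN[B4] = OUT[B3] = {a: +, b: ⊤, c: +, d: ⊤, e: ⊤, f: ⊤}
Applying B4's transfer function to that IN value gives OUT[B4] (row B4 above).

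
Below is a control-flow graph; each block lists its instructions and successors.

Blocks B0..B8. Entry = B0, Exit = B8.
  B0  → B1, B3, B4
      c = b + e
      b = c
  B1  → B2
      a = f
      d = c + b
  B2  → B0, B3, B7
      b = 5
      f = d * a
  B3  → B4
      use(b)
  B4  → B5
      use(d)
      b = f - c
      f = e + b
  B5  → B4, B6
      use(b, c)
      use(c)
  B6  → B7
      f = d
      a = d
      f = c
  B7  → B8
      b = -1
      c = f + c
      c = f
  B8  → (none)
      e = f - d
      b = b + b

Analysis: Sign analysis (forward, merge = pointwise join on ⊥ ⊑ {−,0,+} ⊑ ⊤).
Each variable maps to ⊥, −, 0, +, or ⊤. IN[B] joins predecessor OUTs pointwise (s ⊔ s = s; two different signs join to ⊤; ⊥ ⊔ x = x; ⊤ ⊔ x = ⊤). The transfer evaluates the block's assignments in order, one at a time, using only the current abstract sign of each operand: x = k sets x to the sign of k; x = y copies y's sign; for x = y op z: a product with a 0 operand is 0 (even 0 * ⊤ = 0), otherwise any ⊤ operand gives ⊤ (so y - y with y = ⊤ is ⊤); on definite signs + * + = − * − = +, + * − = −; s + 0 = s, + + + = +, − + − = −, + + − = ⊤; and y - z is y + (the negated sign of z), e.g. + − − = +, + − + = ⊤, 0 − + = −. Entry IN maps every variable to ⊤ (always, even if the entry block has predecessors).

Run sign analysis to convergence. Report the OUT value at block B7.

Fixpoint table:
  B0: | IN=(all ⊤) | OUT=(all ⊤)
  B1: | IN=(all ⊤) | OUT=(all ⊤)
  B2: | IN=(all ⊤) | OUT={b:+; rest ⊤}
  B3: | IN=(all ⊤) | OUT=(all ⊤)
  B4: | IN=(all ⊤) | OUT=(all ⊤)
  B5: | IN=(all ⊤) | OUT=(all ⊤)
  B6: | IN=(all ⊤) | OUT=(all ⊤)
  B7: | IN=(all ⊤) | OUT={b:-; rest ⊤}
  B8: | IN={b:-; rest ⊤} | OUT={b:-; rest ⊤}

Merge at B7: IN[B7] = OUT[B2] ⊔ OUT[B6] = {a: ⊤, b: ⊤, c: ⊤, d: ⊤, e: ⊤, f: ⊤}
Applying B7's transfer function to that IN value gives OUT[B7] (row B7 above).

Answer: {a: ⊤, b: -, c: ⊤, d: ⊤, e: ⊤, f: ⊤}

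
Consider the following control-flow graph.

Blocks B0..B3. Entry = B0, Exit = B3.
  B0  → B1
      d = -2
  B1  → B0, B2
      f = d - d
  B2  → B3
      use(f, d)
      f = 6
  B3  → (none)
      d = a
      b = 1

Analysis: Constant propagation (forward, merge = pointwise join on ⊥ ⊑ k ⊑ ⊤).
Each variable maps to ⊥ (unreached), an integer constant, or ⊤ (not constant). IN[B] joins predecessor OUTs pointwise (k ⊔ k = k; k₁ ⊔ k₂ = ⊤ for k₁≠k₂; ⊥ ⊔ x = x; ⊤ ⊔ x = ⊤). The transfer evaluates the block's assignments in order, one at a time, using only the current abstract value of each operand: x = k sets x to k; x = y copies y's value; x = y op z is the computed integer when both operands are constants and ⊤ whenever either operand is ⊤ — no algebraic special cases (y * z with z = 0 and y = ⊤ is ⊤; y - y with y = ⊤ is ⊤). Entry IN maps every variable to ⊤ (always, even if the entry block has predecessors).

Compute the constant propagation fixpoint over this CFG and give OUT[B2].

Answer: {a: ⊤, b: ⊤, c: ⊤, d: -2, e: ⊤, f: 6}

Working:
Fixpoint table:
  B0:   IN=(all ⊤)   OUT={d:-2; rest ⊤}
  B1:   IN={d:-2; rest ⊤}   OUT={d:-2, f:0; rest ⊤}
  B2:   IN={d:-2, f:0; rest ⊤}   OUT={d:-2, f:6; rest ⊤}
  B3:   IN={d:-2, f:6; rest ⊤}   OUT={b:1, f:6; rest ⊤}

Merge at B2: IN[B2] = OUT[B1] = {a: ⊤, b: ⊤, c: ⊤, d: -2, e: ⊤, f: 0}
Applying B2's transfer function to that IN value gives OUT[B2] (row B2 above).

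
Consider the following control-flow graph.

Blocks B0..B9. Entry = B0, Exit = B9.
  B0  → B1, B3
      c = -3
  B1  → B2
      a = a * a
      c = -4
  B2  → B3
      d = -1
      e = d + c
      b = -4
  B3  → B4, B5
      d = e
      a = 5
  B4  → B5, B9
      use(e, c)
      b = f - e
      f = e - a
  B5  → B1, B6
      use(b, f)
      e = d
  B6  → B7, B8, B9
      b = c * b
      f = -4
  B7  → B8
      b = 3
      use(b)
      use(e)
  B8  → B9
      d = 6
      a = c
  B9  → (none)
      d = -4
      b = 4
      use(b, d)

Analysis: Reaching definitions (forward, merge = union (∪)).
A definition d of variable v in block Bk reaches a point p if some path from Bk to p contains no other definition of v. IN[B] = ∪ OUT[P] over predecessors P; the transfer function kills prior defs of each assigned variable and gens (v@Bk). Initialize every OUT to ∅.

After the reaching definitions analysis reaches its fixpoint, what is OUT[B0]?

Fixpoint table:
  B0:  IN={}  OUT={c@B0}
  B1:  IN={a@B3, b@B2, b@B4, c@B0, c@B1, d@B3, e@B5, f@B4}  OUT={a@B1, b@B2, b@B4, c@B1, d@B3, e@B5, f@B4}
  B2:  IN={a@B1, b@B2, b@B4, c@B1, d@B3, e@B5, f@B4}  OUT={a@B1, b@B2, c@B1, d@B2, e@B2, f@B4}
  B3:  IN={a@B1, b@B2, c@B0, c@B1, d@B2, e@B2, f@B4}  OUT={a@B3, b@B2, c@B0, c@B1, d@B3, e@B2, f@B4}
  B4:  IN={a@B3, b@B2, c@B0, c@B1, d@B3, e@B2, f@B4}  OUT={a@B3, b@B4, c@B0, c@B1, d@B3, e@B2, f@B4}
  B5:  IN={a@B3, b@B2, b@B4, c@B0, c@B1, d@B3, e@B2, f@B4}  OUT={a@B3, b@B2, b@B4, c@B0, c@B1, d@B3, e@B5, f@B4}
  B6:  IN={a@B3, b@B2, b@B4, c@B0, c@B1, d@B3, e@B5, f@B4}  OUT={a@B3, b@B6, c@B0, c@B1, d@B3, e@B5, f@B6}
  B7:  IN={a@B3, b@B6, c@B0, c@B1, d@B3, e@B5, f@B6}  OUT={a@B3, b@B7, c@B0, c@B1, d@B3, e@B5, f@B6}
  B8:  IN={a@B3, b@B6, b@B7, c@B0, c@B1, d@B3, e@B5, f@B6}  OUT={a@B8, b@B6, b@B7, c@B0, c@B1, d@B8, e@B5, f@B6}
  B9:  IN={a@B3, a@B8, b@B4, b@B6, b@B7, c@B0, c@B1, d@B3, d@B8, e@B2, e@B5, f@B4, f@B6}  OUT={a@B3, a@B8, b@B9, c@B0, c@B1, d@B9, e@B2, e@B5, f@B4, f@B6}

B0 is the boundary node: IN[B0] = {}
Applying B0's transfer function to that IN value gives OUT[B0] (row B0 above).

Answer: {c@B0}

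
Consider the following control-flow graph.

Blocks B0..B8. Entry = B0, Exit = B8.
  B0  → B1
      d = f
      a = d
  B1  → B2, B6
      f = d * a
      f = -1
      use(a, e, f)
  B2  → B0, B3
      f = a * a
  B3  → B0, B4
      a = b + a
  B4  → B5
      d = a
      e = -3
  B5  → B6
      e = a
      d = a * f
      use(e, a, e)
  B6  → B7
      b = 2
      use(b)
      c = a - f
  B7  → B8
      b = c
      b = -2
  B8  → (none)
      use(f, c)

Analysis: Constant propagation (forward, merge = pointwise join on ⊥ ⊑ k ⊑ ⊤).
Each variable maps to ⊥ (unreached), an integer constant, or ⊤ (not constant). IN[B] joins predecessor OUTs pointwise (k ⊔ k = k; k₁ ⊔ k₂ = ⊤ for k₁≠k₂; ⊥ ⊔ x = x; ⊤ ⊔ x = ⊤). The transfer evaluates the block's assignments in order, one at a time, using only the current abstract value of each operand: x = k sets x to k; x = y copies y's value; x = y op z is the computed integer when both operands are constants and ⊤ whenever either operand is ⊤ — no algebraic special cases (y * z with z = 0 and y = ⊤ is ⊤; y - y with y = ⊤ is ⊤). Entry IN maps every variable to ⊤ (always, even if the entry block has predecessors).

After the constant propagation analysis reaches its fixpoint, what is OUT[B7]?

Answer: {a: ⊤, b: -2, c: ⊤, d: ⊤, e: ⊤, f: ⊤}

Trace:
Fixpoint table:
  B0:   IN=(all ⊤)   OUT=(all ⊤)
  B1:   IN=(all ⊤)   OUT={f:-1; rest ⊤}
  B2:   IN={f:-1; rest ⊤}   OUT=(all ⊤)
  B3:   IN=(all ⊤)   OUT=(all ⊤)
  B4:   IN=(all ⊤)   OUT={e:-3; rest ⊤}
  B5:   IN={e:-3; rest ⊤}   OUT=(all ⊤)
  B6:   IN=(all ⊤)   OUT={b:2; rest ⊤}
  B7:   IN={b:2; rest ⊤}   OUT={b:-2; rest ⊤}
  B8:   IN={b:-2; rest ⊤}   OUT={b:-2; rest ⊤}

Merge at B7: IN[B7] = OUT[B6] = {a: ⊤, b: 2, c: ⊤, d: ⊤, e: ⊤, f: ⊤}
Applying B7's transfer function to that IN value gives OUT[B7] (row B7 above).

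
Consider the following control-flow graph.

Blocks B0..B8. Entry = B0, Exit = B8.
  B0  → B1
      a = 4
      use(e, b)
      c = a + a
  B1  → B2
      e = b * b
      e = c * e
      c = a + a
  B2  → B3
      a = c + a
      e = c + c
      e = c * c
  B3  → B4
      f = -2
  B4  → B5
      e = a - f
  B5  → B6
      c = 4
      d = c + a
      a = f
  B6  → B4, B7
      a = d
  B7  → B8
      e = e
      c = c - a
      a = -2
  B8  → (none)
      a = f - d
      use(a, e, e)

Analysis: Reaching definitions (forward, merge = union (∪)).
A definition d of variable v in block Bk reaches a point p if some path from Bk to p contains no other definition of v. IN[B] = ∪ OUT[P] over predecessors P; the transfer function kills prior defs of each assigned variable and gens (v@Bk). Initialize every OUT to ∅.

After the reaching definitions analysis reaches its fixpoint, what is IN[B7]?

Answer: {a@B6, c@B5, d@B5, e@B4, f@B3}

Trace:
Per-block solution:
  B0:   IN={}   OUT={a@B0, c@B0}
  B1:   IN={a@B0, c@B0}   OUT={a@B0, c@B1, e@B1}
  B2:   IN={a@B0, c@B1, e@B1}   OUT={a@B2, c@B1, e@B2}
  B3:   IN={a@B2, c@B1, e@B2}   OUT={a@B2, c@B1, e@B2, f@B3}
  B4:   IN={a@B2, a@B6, c@B1, c@B5, d@B5, e@B2, e@B4, f@B3}   OUT={a@B2, a@B6, c@B1, c@B5, d@B5, e@B4, f@B3}
  B5:   IN={a@B2, a@B6, c@B1, c@B5, d@B5, e@B4, f@B3}   OUT={a@B5, c@B5, d@B5, e@B4, f@B3}
  B6:   IN={a@B5, c@B5, d@B5, e@B4, f@B3}   OUT={a@B6, c@B5, d@B5, e@B4, f@B3}
  B7:   IN={a@B6, c@B5, d@B5, e@B4, f@B3}   OUT={a@B7, c@B7, d@B5, e@B7, f@B3}
  B8:   IN={a@B7, c@B7, d@B5, e@B7, f@B3}   OUT={a@B8, c@B7, d@B5, e@B7, f@B3}

Merge at B7: IN[B7] = OUT[B6] = {a@B6, c@B5, d@B5, e@B4, f@B3}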